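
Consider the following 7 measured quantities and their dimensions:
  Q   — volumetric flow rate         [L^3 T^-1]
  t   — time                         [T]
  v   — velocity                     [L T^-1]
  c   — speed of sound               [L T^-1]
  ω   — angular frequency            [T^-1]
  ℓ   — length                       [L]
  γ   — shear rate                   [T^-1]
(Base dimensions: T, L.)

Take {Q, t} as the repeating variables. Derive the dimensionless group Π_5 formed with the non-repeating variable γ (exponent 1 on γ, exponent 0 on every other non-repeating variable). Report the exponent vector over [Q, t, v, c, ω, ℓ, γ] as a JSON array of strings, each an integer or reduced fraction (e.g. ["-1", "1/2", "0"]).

Dimensional matrix (T×L by Q×t×v×c×ω×ℓ×γ):
  T: [-1  1 -1 -1 -1  0 -1]
  L: [ 3  0  1  1  0  1  0]
Echelon form has 2 nonzero rows (pivots: Q,t)
Pivot set = {Q,t}, free = {v,c,ω,ℓ,γ}
RREF:
  r0: [   1    0  1/3  1/3    0  1/3    0]
  r1: [   0    1 -2/3 -2/3   -1  1/3   -1]
Fix exponent of γ at 1, v at 0, c at 0, ω at 0, ℓ at 0; solve each RREF row for its pivot's exponent:
  r0: exp(Q) + (0)·1 = 0 ⇒ exp(Q) = 0
  r1: exp(t) + (-1)·1 = 0 ⇒ exp(t) = 1
Π_5 = t · γ

["0", "1", "0", "0", "0", "0", "1"]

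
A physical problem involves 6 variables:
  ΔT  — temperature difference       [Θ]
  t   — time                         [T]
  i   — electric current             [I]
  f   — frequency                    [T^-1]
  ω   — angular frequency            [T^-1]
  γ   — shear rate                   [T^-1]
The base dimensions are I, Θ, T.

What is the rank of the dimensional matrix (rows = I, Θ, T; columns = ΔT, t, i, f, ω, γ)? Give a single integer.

Write exponents as rows I,Θ,T / cols ΔT,t,i,f,ω,γ:
  I: [ 0  0  1  0  0  0]
  Θ: [ 1  0  0  0  0  0]
  T: [ 0  1  0 -1 -1 -1]
Row reduction gives pivot columns ΔT,t,i; rank = 3

3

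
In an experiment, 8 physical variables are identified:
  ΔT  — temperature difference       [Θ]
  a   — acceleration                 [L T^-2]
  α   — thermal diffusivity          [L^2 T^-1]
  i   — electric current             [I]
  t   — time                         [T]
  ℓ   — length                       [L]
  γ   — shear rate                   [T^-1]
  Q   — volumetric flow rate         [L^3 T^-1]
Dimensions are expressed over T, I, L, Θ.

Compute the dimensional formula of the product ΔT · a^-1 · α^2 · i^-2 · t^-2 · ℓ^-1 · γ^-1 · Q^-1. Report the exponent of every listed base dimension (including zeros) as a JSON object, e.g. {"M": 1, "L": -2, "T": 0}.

{"T": 0, "I": -2, "L": -1, "Θ": 1}

Exponent matrix [T,I,L,Θ] × [ΔT,a,α,i,t,ℓ,γ,Q]:
  T: [ 0 -2 -1  0  1  0 -1 -1]
  I: [ 0  0  0  1  0  0  0  0]
  L: [ 0  1  2  0  0  1  0  3]
  Θ: [ 1  0  0  0  0  0  0  0]
  [T]: (1)·0+(-1)·-2+(2)·-1+(-2)·0+(-2)·1+(-1)·0+(-1)·-1+(-1)·-1 = 0
  [I]: (1)·0+(-1)·0+(2)·0+(-2)·1+(-2)·0+(-1)·0+(-1)·0+(-1)·0 = -2
  [L]: (1)·0+(-1)·1+(2)·2+(-2)·0+(-2)·0+(-1)·1+(-1)·0+(-1)·3 = -1
  [Θ]: (1)·1+(-1)·0+(2)·0+(-2)·0+(-2)·0+(-1)·0+(-1)·0+(-1)·0 = 1
⇒ I^-2 L^-1 Θ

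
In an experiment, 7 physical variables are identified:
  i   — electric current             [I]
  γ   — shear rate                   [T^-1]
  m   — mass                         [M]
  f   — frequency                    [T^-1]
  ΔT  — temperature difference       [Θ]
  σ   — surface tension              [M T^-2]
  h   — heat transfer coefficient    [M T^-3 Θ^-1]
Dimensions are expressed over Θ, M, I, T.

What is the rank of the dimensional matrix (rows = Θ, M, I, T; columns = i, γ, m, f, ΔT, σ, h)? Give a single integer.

Exponent matrix [Θ,M,I,T] × [i,γ,m,f,ΔT,σ,h]:
  Θ: [ 0  0  0  0  1  0 -1]
  M: [ 0  0  1  0  0  1  1]
  I: [ 1  0  0  0  0  0  0]
  T: [ 0 -1  0 -1  0 -2 -3]
Row reduction gives pivot columns i,γ,m,ΔT; rank = 4

4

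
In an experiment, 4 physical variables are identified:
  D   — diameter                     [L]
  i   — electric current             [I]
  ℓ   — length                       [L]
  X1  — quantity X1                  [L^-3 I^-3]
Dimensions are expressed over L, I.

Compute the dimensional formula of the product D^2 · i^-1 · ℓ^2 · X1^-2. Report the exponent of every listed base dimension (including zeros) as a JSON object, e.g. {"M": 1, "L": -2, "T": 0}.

Write exponents as rows L,I / cols D,i,ℓ,X1:
  L: [ 1  0  1 -3]
  I: [ 0  1  0 -3]
  [L]: (2)·1+(-1)·0+(2)·1+(-2)·-3 = 10
  [I]: (2)·0+(-1)·1+(2)·0+(-2)·-3 = 5
⇒ L^10 I^5

{"L": 10, "I": 5}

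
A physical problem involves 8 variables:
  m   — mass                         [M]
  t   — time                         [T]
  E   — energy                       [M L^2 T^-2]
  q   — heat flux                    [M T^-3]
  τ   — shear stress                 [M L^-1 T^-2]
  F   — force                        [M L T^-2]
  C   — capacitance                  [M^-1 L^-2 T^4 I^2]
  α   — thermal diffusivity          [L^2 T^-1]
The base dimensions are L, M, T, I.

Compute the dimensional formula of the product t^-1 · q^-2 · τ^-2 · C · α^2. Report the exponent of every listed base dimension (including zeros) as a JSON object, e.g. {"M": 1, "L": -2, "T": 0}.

{"L": 4, "M": -5, "T": 11, "I": 2}

Exponent matrix [L,M,T,I] × [m,t,E,q,τ,F,C,α]:
  L: [ 0  0  2  0 -1  1 -2  2]
  M: [ 1  0  1  1  1  1 -1  0]
  T: [ 0  1 -2 -3 -2 -2  4 -1]
  I: [ 0  0  0  0  0  0  2  0]
  [L]: (-1)·0+(-2)·0+(-2)·-1+(1)·-2+(2)·2 = 4
  [M]: (-1)·0+(-2)·1+(-2)·1+(1)·-1+(2)·0 = -5
  [T]: (-1)·1+(-2)·-3+(-2)·-2+(1)·4+(2)·-1 = 11
  [I]: (-1)·0+(-2)·0+(-2)·0+(1)·2+(2)·0 = 2
⇒ L^4 M^-5 T^11 I^2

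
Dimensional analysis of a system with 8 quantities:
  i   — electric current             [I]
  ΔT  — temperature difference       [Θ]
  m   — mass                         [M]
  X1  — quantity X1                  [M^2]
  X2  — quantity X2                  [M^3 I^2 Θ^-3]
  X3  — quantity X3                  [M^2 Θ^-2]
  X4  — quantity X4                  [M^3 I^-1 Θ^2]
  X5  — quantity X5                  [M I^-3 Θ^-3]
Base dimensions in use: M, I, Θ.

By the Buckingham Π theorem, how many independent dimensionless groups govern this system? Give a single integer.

Exponent matrix [M,I,Θ] × [i,ΔT,m,X1,X2,X3,X4,X5]:
  M: [ 0  0  1  2  3  2  3  1]
  I: [ 1  0  0  0  2  0 -1 -3]
  Θ: [ 0  1  0  0 -3 -2  2 -3]
Echelon form has 3 nonzero rows (pivots: i,ΔT,m)
8 vars − rank 3 = 5 Π groups

5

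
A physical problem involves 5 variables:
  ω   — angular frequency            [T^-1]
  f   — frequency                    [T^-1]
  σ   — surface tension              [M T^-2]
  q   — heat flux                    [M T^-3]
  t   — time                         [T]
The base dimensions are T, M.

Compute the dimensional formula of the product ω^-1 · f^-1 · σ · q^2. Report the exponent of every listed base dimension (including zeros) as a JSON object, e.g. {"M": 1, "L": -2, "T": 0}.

{"T": -6, "M": 3}

Dimensional matrix (T×M by ω×f×σ×q×t):
  T: [-1 -1 -2 -3  1]
  M: [ 0  0  1  1  0]
  [T]: (-1)·-1+(-1)·-1+(1)·-2+(2)·-3 = -6
  [M]: (-1)·0+(-1)·0+(1)·1+(2)·1 = 3
⇒ T^-6 M^3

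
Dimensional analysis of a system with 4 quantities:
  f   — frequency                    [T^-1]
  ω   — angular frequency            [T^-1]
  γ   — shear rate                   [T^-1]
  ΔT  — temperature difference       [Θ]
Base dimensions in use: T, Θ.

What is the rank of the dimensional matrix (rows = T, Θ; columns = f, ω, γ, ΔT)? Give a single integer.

Exponent matrix [T,Θ] × [f,ω,γ,ΔT]:
  T: [-1 -1 -1  0]
  Θ: [ 0  0  0  1]
Echelon form has 2 nonzero rows (pivots: f,ΔT)

2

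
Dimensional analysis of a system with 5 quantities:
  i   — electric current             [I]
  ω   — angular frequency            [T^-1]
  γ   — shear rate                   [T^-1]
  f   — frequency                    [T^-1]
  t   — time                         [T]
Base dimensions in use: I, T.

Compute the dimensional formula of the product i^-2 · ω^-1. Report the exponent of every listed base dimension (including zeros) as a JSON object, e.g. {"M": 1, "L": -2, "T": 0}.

{"I": -2, "T": 1}

Write exponents as rows I,T / cols i,ω,γ,f,t:
  I: [ 1  0  0  0  0]
  T: [ 0 -1 -1 -1  1]
  [I]: (-2)·1+(-1)·0 = -2
  [T]: (-2)·0+(-1)·-1 = 1
⇒ I^-2 T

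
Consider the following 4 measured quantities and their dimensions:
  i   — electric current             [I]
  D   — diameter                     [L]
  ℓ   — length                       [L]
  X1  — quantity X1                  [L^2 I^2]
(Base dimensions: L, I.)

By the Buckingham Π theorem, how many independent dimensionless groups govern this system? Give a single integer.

2

Write exponents as rows L,I / cols i,D,ℓ,X1:
  L: [ 0  1  1  2]
  I: [ 1  0  0  2]
RREF → pivots at {i,D} ⇒ r = 2
4 vars − rank 2 = 2 Π groups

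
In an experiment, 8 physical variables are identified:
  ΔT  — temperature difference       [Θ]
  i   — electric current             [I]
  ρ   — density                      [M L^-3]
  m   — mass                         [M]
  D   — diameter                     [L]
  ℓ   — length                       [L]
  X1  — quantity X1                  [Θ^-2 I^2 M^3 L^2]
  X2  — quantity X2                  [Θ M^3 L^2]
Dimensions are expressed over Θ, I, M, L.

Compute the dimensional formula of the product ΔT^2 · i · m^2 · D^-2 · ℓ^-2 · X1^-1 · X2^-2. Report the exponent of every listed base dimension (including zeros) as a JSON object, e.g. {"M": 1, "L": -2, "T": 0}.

Dimensional matrix (Θ×I×M×L by ΔT×i×ρ×m×D×ℓ×X1×X2):
  Θ: [ 1  0  0  0  0  0 -2  1]
  I: [ 0  1  0  0  0  0  2  0]
  M: [ 0  0  1  1  0  0  3  3]
  L: [ 0  0 -3  0  1  1  2  2]
  [Θ]: (2)·1+(1)·0+(2)·0+(-2)·0+(-2)·0+(-1)·-2+(-2)·1 = 2
  [I]: (2)·0+(1)·1+(2)·0+(-2)·0+(-2)·0+(-1)·2+(-2)·0 = -1
  [M]: (2)·0+(1)·0+(2)·1+(-2)·0+(-2)·0+(-1)·3+(-2)·3 = -7
  [L]: (2)·0+(1)·0+(2)·0+(-2)·1+(-2)·1+(-1)·2+(-2)·2 = -10
⇒ Θ^2 I^-1 M^-7 L^-10

{"Θ": 2, "I": -1, "M": -7, "L": -10}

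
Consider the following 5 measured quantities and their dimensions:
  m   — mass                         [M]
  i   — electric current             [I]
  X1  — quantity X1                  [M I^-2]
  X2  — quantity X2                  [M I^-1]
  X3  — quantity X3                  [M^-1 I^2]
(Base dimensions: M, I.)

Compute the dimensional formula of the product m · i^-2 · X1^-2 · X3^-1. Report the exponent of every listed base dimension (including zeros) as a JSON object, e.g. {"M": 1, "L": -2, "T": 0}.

Dimensional matrix (M×I by m×i×X1×X2×X3):
  M: [ 1  0  1  1 -1]
  I: [ 0  1 -2 -1  2]
  [M]: (1)·1+(-2)·0+(-2)·1+(-1)·-1 = 0
  [I]: (1)·0+(-2)·1+(-2)·-2+(-1)·2 = 0
⇒ 1 (dimensionless)

{"M": 0, "I": 0}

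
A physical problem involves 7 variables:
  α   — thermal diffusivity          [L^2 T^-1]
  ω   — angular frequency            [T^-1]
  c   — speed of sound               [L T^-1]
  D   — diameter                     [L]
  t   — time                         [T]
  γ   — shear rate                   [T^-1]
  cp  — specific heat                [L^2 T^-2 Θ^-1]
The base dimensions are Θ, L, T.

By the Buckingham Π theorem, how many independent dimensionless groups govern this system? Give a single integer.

Dimensional matrix (Θ×L×T by α×ω×c×D×t×γ×cp):
  Θ: [ 0  0  0  0  0  0 -1]
  L: [ 2  0  1  1  0  0  2]
  T: [-1 -1 -1  0  1 -1 -2]
Row reduction gives pivot columns α,ω,cp; rank = 3
Π count = n − r = 7 − 3 = 4

4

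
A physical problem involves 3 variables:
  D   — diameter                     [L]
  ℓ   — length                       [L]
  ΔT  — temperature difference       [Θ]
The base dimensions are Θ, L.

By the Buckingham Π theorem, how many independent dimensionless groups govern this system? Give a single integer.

1

Exponent matrix [Θ,L] × [D,ℓ,ΔT]:
  Θ: [ 0  0  1]
  L: [ 1  1  0]
Echelon form has 2 nonzero rows (pivots: D,ΔT)
n=3, r=2 ⇒ 1 dimensionless group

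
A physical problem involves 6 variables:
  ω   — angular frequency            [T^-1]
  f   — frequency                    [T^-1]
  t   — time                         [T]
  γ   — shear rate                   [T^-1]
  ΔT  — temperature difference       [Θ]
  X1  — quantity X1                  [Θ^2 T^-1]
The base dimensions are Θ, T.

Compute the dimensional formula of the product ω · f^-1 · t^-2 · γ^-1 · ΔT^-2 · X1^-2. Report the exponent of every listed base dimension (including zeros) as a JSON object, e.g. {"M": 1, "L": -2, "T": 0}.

Exponent matrix [Θ,T] × [ω,f,t,γ,ΔT,X1]:
  Θ: [ 0  0  0  0  1  2]
  T: [-1 -1  1 -1  0 -1]
  [Θ]: (1)·0+(-1)·0+(-2)·0+(-1)·0+(-2)·1+(-2)·2 = -6
  [T]: (1)·-1+(-1)·-1+(-2)·1+(-1)·-1+(-2)·0+(-2)·-1 = 1
⇒ Θ^-6 T

{"Θ": -6, "T": 1}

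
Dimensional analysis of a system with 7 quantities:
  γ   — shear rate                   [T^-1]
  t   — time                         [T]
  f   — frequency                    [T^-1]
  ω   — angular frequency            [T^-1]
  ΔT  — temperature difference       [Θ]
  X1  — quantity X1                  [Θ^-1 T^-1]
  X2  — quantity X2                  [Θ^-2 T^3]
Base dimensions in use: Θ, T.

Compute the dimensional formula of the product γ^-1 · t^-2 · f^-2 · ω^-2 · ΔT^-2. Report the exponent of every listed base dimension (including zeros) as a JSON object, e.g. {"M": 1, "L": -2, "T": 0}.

{"Θ": -2, "T": 3}

Exponent matrix [Θ,T] × [γ,t,f,ω,ΔT,X1,X2]:
  Θ: [ 0  0  0  0  1 -1 -2]
  T: [-1  1 -1 -1  0 -1  3]
  [Θ]: (-1)·0+(-2)·0+(-2)·0+(-2)·0+(-2)·1 = -2
  [T]: (-1)·-1+(-2)·1+(-2)·-1+(-2)·-1+(-2)·0 = 3
⇒ Θ^-2 T^3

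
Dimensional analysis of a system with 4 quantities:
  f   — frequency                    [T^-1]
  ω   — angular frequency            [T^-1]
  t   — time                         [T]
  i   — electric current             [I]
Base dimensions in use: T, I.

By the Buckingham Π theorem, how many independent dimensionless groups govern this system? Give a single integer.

Dimensional matrix (T×I by f×ω×t×i):
  T: [-1 -1  1  0]
  I: [ 0  0  0  1]
RREF → pivots at {f,i} ⇒ r = 2
Π count = n − r = 4 − 2 = 2

2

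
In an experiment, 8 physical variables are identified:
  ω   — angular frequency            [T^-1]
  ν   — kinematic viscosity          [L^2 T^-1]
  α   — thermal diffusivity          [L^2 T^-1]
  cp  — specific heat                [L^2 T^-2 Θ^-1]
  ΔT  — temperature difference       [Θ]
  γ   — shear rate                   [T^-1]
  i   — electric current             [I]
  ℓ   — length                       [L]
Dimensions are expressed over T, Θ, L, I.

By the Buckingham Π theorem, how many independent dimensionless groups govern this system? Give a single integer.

Dimensional matrix (T×Θ×L×I by ω×ν×α×cp×ΔT×γ×i×ℓ):
  T: [-1 -1 -1 -2  0 -1  0  0]
  Θ: [ 0  0  0 -1  1  0  0  0]
  L: [ 0  2  2  2  0  0  0  1]
  I: [ 0  0  0  0  0  0  1  0]
Row reduction gives pivot columns ω,ν,cp,i; rank = 4
Π count = n − r = 8 − 4 = 4

4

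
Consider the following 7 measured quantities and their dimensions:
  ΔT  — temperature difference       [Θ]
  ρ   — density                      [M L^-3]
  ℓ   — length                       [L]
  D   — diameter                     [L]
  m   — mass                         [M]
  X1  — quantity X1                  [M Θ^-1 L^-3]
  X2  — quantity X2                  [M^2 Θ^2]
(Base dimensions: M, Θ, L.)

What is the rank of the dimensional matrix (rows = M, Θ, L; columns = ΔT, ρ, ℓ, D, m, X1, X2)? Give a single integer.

3

Write exponents as rows M,Θ,L / cols ΔT,ρ,ℓ,D,m,X1,X2:
  M: [ 0  1  0  0  1  1  2]
  Θ: [ 1  0  0  0  0 -1  2]
  L: [ 0 -3  1  1  0 -3  0]
Row reduction gives pivot columns ΔT,ρ,ℓ; rank = 3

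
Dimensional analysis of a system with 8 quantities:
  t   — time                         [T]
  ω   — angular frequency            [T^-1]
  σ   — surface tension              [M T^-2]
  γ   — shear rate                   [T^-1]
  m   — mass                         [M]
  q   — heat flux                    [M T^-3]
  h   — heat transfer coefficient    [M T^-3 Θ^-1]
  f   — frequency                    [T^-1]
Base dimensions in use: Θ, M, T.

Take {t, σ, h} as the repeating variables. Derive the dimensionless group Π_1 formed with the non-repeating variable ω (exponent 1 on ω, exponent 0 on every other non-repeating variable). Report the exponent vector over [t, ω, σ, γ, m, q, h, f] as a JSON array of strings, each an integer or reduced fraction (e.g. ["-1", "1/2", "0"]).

Write exponents as rows Θ,M,T / cols t,ω,σ,γ,m,q,h,f:
  Θ: [ 0  0  0  0  0  0 -1  0]
  M: [ 0  0  1  0  1  1  1  0]
  T: [ 1 -1 -2 -1  0 -3 -3 -1]
RREF → pivots at {t,σ,h} ⇒ r = 3
Repeat: t,σ,h; free: ω,γ,m,q,f
RREF:
  r0: [   1   -1    0   -1    2   -1    0   -1]
  r1: [   0    0    1    0    1    1    0    0]
  r2: [   0    0    0    0    0    0    1    0]
Fix exponent of ω at 1, γ at 0, m at 0, q at 0, f at 0; solve each RREF row for its pivot's exponent:
  r0: exp(t) + (-1)·1 = 0 ⇒ exp(t) = 1
  r1: exp(σ) + (0)·1 = 0 ⇒ exp(σ) = 0
  r2: exp(h) + (0)·1 = 0 ⇒ exp(h) = 0
Π_1 = t · ω

["1", "1", "0", "0", "0", "0", "0", "0"]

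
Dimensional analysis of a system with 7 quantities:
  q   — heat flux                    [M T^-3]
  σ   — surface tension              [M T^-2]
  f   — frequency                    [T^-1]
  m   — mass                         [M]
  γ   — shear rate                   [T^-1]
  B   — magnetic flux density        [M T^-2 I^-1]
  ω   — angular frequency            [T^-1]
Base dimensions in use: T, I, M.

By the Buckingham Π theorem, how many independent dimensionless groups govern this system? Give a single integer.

4

Exponent matrix [T,I,M] × [q,σ,f,m,γ,B,ω]:
  T: [-3 -2 -1  0 -1 -2 -1]
  I: [ 0  0  0  0  0 -1  0]
  M: [ 1  1  0  1  0  1  0]
RREF → pivots at {q,σ,B} ⇒ r = 3
Π count = n − r = 7 − 3 = 4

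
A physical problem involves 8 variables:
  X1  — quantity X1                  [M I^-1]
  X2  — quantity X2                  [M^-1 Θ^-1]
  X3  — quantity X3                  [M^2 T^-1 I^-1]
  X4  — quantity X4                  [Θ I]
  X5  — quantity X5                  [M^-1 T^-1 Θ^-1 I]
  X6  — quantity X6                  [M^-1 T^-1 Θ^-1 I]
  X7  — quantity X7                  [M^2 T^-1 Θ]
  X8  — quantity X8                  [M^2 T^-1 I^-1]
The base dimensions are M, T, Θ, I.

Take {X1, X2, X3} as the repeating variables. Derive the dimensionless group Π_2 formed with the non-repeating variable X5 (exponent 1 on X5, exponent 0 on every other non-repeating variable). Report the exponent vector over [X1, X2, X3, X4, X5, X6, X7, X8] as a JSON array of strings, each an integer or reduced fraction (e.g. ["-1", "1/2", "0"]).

["2", "-1", "-1", "0", "1", "0", "0", "0"]

Dimensional matrix (M×T×Θ×I by X1×X2×X3×X4×X5×X6×X7×X8):
  M: [ 1 -1  2  0 -1 -1  2  2]
  T: [ 0  0 -1  0 -1 -1 -1 -1]
  Θ: [ 0 -1  0  1 -1 -1  1  0]
  I: [-1  0 -1  1  1  1  0 -1]
Echelon form has 3 nonzero rows (pivots: X1,X2,X3)
Pivot set = {X1,X2,X3}, free = {X4,X5,X6,X7,X8}
RREF:
  r0: [   1    0    0   -1   -2   -2   -1    0]
  r1: [   0    1    0   -1    1    1   -1    0]
  r2: [   0    0    1    0    1    1    1    1]
  r3: [   0    0    0    0    0    0    0    0]
Fix exponent of X5 at 1, X4 at 0, X6 at 0, X7 at 0, X8 at 0; solve each RREF row for its pivot's exponent:
  r0: exp(X1) + (-2)·1 = 0 ⇒ exp(X1) = 2
  r1: exp(X2) + (1)·1 = 0 ⇒ exp(X2) = -1
  r2: exp(X3) + (1)·1 = 0 ⇒ exp(X3) = -1
Π_2 = X1^2 · X2^-1 · X3^-1 · X5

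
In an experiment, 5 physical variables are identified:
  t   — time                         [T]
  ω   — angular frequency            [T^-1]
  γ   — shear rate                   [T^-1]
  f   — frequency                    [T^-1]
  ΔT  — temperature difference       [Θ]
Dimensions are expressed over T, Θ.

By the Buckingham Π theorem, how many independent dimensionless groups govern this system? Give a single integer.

3

Exponent matrix [T,Θ] × [t,ω,γ,f,ΔT]:
  T: [ 1 -1 -1 -1  0]
  Θ: [ 0  0  0  0  1]
Echelon form has 2 nonzero rows (pivots: t,ΔT)
n=5, r=2 ⇒ 3 dimensionless groups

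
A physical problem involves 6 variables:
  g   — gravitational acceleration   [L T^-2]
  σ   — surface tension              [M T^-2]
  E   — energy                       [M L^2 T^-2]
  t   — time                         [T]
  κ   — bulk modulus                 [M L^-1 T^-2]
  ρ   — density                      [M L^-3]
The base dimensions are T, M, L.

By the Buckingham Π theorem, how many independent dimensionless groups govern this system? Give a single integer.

Dimensional matrix (T×M×L by g×σ×E×t×κ×ρ):
  T: [-2 -2 -2  1 -2  0]
  M: [ 0  1  1  0  1  1]
  L: [ 1  0  2  0 -1 -3]
RREF → pivots at {g,σ,E} ⇒ r = 3
6 vars − rank 3 = 3 Π groups

3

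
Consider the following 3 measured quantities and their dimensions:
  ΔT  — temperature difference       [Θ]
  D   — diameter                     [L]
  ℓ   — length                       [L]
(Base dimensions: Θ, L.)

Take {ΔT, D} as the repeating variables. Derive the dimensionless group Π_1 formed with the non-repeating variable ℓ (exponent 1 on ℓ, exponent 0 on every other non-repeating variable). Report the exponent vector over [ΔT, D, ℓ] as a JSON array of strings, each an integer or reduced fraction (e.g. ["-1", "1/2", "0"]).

["0", "-1", "1"]

Dimensional matrix (Θ×L by ΔT×D×ℓ):
  Θ: [ 1  0  0]
  L: [ 0  1  1]
Echelon form has 2 nonzero rows (pivots: ΔT,D)
Pivot set = {ΔT,D}, free = {ℓ}
RREF:
  r0: [   1    0    0]
  r1: [   0    1    1]
Fix exponent of ℓ at 1; solve each RREF row for its pivot's exponent:
  r0: exp(ΔT) + (0)·1 = 0 ⇒ exp(ΔT) = 0
  r1: exp(D) + (1)·1 = 0 ⇒ exp(D) = -1
Π_1 = D^-1 · ℓ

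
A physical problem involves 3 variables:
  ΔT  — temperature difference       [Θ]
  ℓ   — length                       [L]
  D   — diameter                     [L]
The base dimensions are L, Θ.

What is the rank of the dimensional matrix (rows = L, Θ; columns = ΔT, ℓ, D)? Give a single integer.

Dimensional matrix (L×Θ by ΔT×ℓ×D):
  L: [ 0  1  1]
  Θ: [ 1  0  0]
Row reduction gives pivot columns ΔT,ℓ; rank = 2

2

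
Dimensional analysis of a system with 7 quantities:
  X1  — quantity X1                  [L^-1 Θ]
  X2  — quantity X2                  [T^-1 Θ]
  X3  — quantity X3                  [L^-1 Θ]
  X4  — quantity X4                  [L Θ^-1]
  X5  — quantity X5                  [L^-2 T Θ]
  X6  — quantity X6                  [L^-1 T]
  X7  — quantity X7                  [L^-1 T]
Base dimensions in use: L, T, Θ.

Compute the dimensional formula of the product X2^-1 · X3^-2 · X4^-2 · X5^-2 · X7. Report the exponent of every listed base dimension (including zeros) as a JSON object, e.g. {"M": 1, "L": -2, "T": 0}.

{"L": 3, "T": 0, "Θ": -3}

Write exponents as rows L,T,Θ / cols X1,X2,X3,X4,X5,X6,X7:
  L: [-1  0 -1  1 -2 -1 -1]
  T: [ 0 -1  0  0  1  1  1]
  Θ: [ 1  1  1 -1  1  0  0]
  [L]: (-1)·0+(-2)·-1+(-2)·1+(-2)·-2+(1)·-1 = 3
  [T]: (-1)·-1+(-2)·0+(-2)·0+(-2)·1+(1)·1 = 0
  [Θ]: (-1)·1+(-2)·1+(-2)·-1+(-2)·1+(1)·0 = -3
⇒ L^3 Θ^-3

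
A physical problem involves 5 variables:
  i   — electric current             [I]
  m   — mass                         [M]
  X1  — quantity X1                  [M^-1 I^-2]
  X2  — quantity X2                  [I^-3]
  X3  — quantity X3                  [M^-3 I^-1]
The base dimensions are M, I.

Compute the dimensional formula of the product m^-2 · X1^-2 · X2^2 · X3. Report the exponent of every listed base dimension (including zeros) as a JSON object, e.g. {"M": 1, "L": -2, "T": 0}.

Write exponents as rows M,I / cols i,m,X1,X2,X3:
  M: [ 0  1 -1  0 -3]
  I: [ 1  0 -2 -3 -1]
  [M]: (-2)·1+(-2)·-1+(2)·0+(1)·-3 = -3
  [I]: (-2)·0+(-2)·-2+(2)·-3+(1)·-1 = -3
⇒ M^-3 I^-3

{"M": -3, "I": -3}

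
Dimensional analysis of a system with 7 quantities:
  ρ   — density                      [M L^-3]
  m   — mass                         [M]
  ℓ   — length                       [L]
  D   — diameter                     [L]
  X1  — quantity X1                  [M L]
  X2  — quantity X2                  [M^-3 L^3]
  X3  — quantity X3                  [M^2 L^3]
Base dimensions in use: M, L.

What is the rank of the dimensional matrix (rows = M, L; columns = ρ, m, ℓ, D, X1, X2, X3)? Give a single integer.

Dimensional matrix (M×L by ρ×m×ℓ×D×X1×X2×X3):
  M: [ 1  1  0  0  1 -3  2]
  L: [-3  0  1  1  1  3  3]
RREF → pivots at {ρ,m} ⇒ r = 2

2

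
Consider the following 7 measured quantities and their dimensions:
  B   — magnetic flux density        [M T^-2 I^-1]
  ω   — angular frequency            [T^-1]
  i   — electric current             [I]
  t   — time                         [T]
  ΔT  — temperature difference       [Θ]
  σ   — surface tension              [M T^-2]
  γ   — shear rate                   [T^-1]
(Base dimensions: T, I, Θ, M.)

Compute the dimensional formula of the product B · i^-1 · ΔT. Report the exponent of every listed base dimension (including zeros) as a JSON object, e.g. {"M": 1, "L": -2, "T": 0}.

Dimensional matrix (T×I×Θ×M by B×ω×i×t×ΔT×σ×γ):
  T: [-2 -1  0  1  0 -2 -1]
  I: [-1  0  1  0  0  0  0]
  Θ: [ 0  0  0  0  1  0  0]
  M: [ 1  0  0  0  0  1  0]
  [T]: (1)·-2+(-1)·0+(1)·0 = -2
  [I]: (1)·-1+(-1)·1+(1)·0 = -2
  [Θ]: (1)·0+(-1)·0+(1)·1 = 1
  [M]: (1)·1+(-1)·0+(1)·0 = 1
⇒ T^-2 I^-2 Θ M

{"T": -2, "I": -2, "Θ": 1, "M": 1}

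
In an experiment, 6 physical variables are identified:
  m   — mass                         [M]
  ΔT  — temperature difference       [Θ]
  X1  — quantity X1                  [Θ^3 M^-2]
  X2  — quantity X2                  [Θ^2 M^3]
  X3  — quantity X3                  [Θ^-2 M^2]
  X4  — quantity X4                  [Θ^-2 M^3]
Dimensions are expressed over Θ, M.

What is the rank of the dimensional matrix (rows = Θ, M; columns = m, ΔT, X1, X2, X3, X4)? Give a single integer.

Exponent matrix [Θ,M] × [m,ΔT,X1,X2,X3,X4]:
  Θ: [ 0  1  3  2 -2 -2]
  M: [ 1  0 -2  3  2  3]
Row reduction gives pivot columns m,ΔT; rank = 2

2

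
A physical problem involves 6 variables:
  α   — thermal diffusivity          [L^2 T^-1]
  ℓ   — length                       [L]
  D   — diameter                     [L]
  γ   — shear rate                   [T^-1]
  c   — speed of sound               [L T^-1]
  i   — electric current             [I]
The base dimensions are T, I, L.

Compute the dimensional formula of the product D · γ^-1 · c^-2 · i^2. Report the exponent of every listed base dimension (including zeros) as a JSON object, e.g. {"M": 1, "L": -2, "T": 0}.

Exponent matrix [T,I,L] × [α,ℓ,D,γ,c,i]:
  T: [-1  0  0 -1 -1  0]
  I: [ 0  0  0  0  0  1]
  L: [ 2  1  1  0  1  0]
  [T]: (1)·0+(-1)·-1+(-2)·-1+(2)·0 = 3
  [I]: (1)·0+(-1)·0+(-2)·0+(2)·1 = 2
  [L]: (1)·1+(-1)·0+(-2)·1+(2)·0 = -1
⇒ T^3 I^2 L^-1

{"T": 3, "I": 2, "L": -1}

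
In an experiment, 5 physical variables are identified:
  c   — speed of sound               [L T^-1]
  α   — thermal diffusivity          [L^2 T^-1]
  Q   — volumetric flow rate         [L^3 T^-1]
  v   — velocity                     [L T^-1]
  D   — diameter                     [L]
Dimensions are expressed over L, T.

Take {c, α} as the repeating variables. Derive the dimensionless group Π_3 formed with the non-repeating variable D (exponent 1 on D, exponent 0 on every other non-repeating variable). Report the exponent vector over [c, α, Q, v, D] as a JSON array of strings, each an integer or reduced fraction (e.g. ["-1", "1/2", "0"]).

Write exponents as rows L,T / cols c,α,Q,v,D:
  L: [ 1  2  3  1  1]
  T: [-1 -1 -1 -1  0]
Echelon form has 2 nonzero rows (pivots: c,α)
Pivot set = {c,α}, free = {Q,v,D}
RREF:
  r0: [   1    0   -1    1   -1]
  r1: [   0    1    2    0    1]
Fix exponent of D at 1, Q at 0, v at 0; solve each RREF row for its pivot's exponent:
  r0: exp(c) + (-1)·1 = 0 ⇒ exp(c) = 1
  r1: exp(α) + (1)·1 = 0 ⇒ exp(α) = -1
Π_3 = c · α^-1 · D

["1", "-1", "0", "0", "1"]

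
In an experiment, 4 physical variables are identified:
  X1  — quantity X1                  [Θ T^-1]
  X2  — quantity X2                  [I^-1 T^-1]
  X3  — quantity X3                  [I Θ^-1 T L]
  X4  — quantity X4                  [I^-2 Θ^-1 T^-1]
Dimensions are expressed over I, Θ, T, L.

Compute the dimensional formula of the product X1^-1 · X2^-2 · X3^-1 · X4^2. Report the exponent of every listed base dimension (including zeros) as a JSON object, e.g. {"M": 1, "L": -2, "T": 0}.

{"I": -3, "Θ": -2, "T": 0, "L": -1}

Dimensional matrix (I×Θ×T×L by X1×X2×X3×X4):
  I: [ 0 -1  1 -2]
  Θ: [ 1  0 -1 -1]
  T: [-1 -1  1 -1]
  L: [ 0  0  1  0]
  [I]: (-1)·0+(-2)·-1+(-1)·1+(2)·-2 = -3
  [Θ]: (-1)·1+(-2)·0+(-1)·-1+(2)·-1 = -2
  [T]: (-1)·-1+(-2)·-1+(-1)·1+(2)·-1 = 0
  [L]: (-1)·0+(-2)·0+(-1)·1+(2)·0 = -1
⇒ I^-3 Θ^-2 L^-1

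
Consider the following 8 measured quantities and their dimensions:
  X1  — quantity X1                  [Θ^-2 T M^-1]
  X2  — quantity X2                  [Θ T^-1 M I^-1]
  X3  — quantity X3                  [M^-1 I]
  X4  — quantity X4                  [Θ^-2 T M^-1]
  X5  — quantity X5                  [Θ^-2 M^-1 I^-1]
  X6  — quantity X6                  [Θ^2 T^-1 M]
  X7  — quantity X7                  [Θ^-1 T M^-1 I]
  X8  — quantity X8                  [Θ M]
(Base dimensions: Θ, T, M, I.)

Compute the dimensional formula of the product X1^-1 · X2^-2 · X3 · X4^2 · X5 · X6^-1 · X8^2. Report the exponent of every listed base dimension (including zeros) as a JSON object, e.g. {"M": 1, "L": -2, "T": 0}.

{"Θ": -6, "T": 4, "M": -4, "I": 2}

Dimensional matrix (Θ×T×M×I by X1×X2×X3×X4×X5×X6×X7×X8):
  Θ: [-2  1  0 -2 -2  2 -1  1]
  T: [ 1 -1  0  1  0 -1  1  0]
  M: [-1  1 -1 -1 -1  1 -1  1]
  I: [ 0 -1  1  0 -1  0  1  0]
  [Θ]: (-1)·-2+(-2)·1+(1)·0+(2)·-2+(1)·-2+(-1)·2+(2)·1 = -6
  [T]: (-1)·1+(-2)·-1+(1)·0+(2)·1+(1)·0+(-1)·-1+(2)·0 = 4
  [M]: (-1)·-1+(-2)·1+(1)·-1+(2)·-1+(1)·-1+(-1)·1+(2)·1 = -4
  [I]: (-1)·0+(-2)·-1+(1)·1+(2)·0+(1)·-1+(-1)·0+(2)·0 = 2
⇒ Θ^-6 T^4 M^-4 I^2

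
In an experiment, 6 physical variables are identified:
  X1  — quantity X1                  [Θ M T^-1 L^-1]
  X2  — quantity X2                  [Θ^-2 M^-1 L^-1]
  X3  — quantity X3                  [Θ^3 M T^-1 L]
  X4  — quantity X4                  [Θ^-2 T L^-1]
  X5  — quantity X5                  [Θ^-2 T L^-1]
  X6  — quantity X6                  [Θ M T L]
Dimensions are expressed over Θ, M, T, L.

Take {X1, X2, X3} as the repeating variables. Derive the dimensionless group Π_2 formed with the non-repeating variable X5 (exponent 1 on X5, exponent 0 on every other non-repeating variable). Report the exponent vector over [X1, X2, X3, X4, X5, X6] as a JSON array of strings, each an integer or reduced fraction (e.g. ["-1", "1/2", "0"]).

["-1/2", "1", "3/2", "0", "1", "0"]

Write exponents as rows Θ,M,T,L / cols X1,X2,X3,X4,X5,X6:
  Θ: [ 1 -2  3 -2 -2  1]
  M: [ 1 -1  1  0  0  1]
  T: [-1  0 -1  1  1  1]
  L: [-1 -1  1 -1 -1  1]
Echelon form has 3 nonzero rows (pivots: X1,X2,X3)
Pivot set = {X1,X2,X3}, free = {X4,X5,X6}
RREF:
  r0: [   1    0    0  1/2  1/2    0]
  r1: [   0    1    0   -1   -1   -2]
  r2: [   0    0    1 -3/2 -3/2   -1]
  r3: [   0    0    0    0    0    0]
Fix exponent of X5 at 1, X4 at 0, X6 at 0; solve each RREF row for its pivot's exponent:
  r0: exp(X1) + (1/2)·1 = 0 ⇒ exp(X1) = -1/2
  r1: exp(X2) + (-1)·1 = 0 ⇒ exp(X2) = 1
  r2: exp(X3) + (-3/2)·1 = 0 ⇒ exp(X3) = 3/2
Π_2 = X1^(-1/2) · X2 · X3^(3/2) · X5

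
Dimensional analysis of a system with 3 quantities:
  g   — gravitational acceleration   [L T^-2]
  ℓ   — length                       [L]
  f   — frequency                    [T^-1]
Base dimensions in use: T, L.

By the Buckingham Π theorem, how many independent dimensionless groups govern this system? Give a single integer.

1

Write exponents as rows T,L / cols g,ℓ,f:
  T: [-2  0 -1]
  L: [ 1  1  0]
Row reduction gives pivot columns g,ℓ; rank = 2
n=3, r=2 ⇒ 1 dimensionless group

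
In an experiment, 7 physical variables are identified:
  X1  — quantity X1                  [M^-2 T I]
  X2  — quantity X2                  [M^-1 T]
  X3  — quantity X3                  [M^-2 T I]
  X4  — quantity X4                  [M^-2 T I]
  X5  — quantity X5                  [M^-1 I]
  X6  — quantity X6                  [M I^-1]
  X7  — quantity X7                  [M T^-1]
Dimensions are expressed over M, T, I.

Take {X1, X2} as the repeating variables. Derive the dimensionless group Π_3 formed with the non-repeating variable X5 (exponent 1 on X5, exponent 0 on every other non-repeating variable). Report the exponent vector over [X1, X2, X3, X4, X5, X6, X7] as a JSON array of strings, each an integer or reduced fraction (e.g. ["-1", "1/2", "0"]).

Dimensional matrix (M×T×I by X1×X2×X3×X4×X5×X6×X7):
  M: [-2 -1 -2 -2 -1  1  1]
  T: [ 1  1  1  1  0  0 -1]
  I: [ 1  0  1  1  1 -1  0]
Echelon form has 2 nonzero rows (pivots: X1,X2)
Repeat: X1,X2; free: X3,X4,X5,X6,X7
RREF:
  r0: [   1    0    1    1    1   -1    0]
  r1: [   0    1    0    0   -1    1   -1]
  r2: [   0    0    0    0    0    0    0]
Fix exponent of X5 at 1, X3 at 0, X4 at 0, X6 at 0, X7 at 0; solve each RREF row for its pivot's exponent:
  r0: exp(X1) + (1)·1 = 0 ⇒ exp(X1) = -1
  r1: exp(X2) + (-1)·1 = 0 ⇒ exp(X2) = 1
Π_3 = X1^-1 · X2 · X5

["-1", "1", "0", "0", "1", "0", "0"]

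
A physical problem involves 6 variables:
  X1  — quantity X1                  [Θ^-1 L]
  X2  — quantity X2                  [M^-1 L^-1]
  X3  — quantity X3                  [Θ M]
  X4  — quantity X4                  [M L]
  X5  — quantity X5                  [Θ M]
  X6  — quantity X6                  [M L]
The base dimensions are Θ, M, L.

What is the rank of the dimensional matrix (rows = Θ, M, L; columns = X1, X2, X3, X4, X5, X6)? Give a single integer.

Exponent matrix [Θ,M,L] × [X1,X2,X3,X4,X5,X6]:
  Θ: [-1  0  1  0  1  0]
  M: [ 0 -1  1  1  1  1]
  L: [ 1 -1  0  1  0  1]
Echelon form has 2 nonzero rows (pivots: X1,X2)

2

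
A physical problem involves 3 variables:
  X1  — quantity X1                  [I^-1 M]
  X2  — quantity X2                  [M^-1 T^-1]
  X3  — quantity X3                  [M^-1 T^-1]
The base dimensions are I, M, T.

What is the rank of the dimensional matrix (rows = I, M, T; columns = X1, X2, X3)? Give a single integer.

Exponent matrix [I,M,T] × [X1,X2,X3]:
  I: [-1  0  0]
  M: [ 1 -1 -1]
  T: [ 0 -1 -1]
RREF → pivots at {X1,X2} ⇒ r = 2

2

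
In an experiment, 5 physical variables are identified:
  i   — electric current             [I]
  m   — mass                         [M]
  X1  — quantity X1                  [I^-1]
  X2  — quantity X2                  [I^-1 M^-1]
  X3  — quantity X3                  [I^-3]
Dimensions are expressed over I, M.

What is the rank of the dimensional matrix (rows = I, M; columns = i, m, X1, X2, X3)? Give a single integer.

Exponent matrix [I,M] × [i,m,X1,X2,X3]:
  I: [ 1  0 -1 -1 -3]
  M: [ 0  1  0 -1  0]
RREF → pivots at {i,m} ⇒ r = 2

2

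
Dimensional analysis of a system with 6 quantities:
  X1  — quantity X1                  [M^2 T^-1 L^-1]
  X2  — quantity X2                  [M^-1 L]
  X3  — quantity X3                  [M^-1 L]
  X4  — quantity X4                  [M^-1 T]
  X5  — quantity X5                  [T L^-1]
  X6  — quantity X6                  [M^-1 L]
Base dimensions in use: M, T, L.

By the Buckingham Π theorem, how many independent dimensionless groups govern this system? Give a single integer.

4

Dimensional matrix (M×T×L by X1×X2×X3×X4×X5×X6):
  M: [ 2 -1 -1 -1  0 -1]
  T: [-1  0  0  1  1  0]
  L: [-1  1  1  0 -1  1]
Echelon form has 2 nonzero rows (pivots: X1,X2)
n=6, r=2 ⇒ 4 dimensionless groups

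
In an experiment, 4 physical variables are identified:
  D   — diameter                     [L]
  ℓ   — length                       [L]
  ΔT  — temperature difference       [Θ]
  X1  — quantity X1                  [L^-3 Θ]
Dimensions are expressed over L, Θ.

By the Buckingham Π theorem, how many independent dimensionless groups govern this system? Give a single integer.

2

Dimensional matrix (L×Θ by D×ℓ×ΔT×X1):
  L: [ 1  1  0 -3]
  Θ: [ 0  0  1  1]
Row reduction gives pivot columns D,ΔT; rank = 2
Π count = n − r = 4 − 2 = 2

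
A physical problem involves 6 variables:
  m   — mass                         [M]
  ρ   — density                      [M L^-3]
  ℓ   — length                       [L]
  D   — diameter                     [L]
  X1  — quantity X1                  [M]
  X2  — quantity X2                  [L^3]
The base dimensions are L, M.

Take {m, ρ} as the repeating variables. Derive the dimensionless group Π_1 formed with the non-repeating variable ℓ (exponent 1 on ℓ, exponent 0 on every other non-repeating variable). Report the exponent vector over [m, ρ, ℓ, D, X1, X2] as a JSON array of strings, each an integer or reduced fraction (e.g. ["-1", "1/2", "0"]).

["-1/3", "1/3", "1", "0", "0", "0"]

Exponent matrix [L,M] × [m,ρ,ℓ,D,X1,X2]:
  L: [ 0 -3  1  1  0  3]
  M: [ 1  1  0  0  1  0]
RREF → pivots at {m,ρ} ⇒ r = 2
Pivot set = {m,ρ}, free = {ℓ,D,X1,X2}
RREF:
  r0: [   1    0  1/3  1/3    1    1]
  r1: [   0    1 -1/3 -1/3    0   -1]
Fix exponent of ℓ at 1, D at 0, X1 at 0, X2 at 0; solve each RREF row for its pivot's exponent:
  r0: exp(m) + (1/3)·1 = 0 ⇒ exp(m) = -1/3
  r1: exp(ρ) + (-1/3)·1 = 0 ⇒ exp(ρ) = 1/3
Π_1 = m^(-1/3) · ρ^(1/3) · ℓ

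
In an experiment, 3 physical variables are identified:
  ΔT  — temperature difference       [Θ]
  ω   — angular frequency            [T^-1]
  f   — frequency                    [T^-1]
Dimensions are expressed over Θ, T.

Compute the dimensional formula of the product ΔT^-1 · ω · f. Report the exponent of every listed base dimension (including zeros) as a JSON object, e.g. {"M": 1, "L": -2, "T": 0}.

{"Θ": -1, "T": -2}

Write exponents as rows Θ,T / cols ΔT,ω,f:
  Θ: [ 1  0  0]
  T: [ 0 -1 -1]
  [Θ]: (-1)·1+(1)·0+(1)·0 = -1
  [T]: (-1)·0+(1)·-1+(1)·-1 = -2
⇒ Θ^-1 T^-2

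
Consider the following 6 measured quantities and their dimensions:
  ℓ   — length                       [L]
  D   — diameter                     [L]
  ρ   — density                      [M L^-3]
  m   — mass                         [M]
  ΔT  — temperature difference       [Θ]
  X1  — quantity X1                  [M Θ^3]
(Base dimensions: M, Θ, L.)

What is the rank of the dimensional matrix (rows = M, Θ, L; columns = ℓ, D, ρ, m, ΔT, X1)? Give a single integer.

Exponent matrix [M,Θ,L] × [ℓ,D,ρ,m,ΔT,X1]:
  M: [ 0  0  1  1  0  1]
  Θ: [ 0  0  0  0  1  3]
  L: [ 1  1 -3  0  0  0]
RREF → pivots at {ℓ,ρ,ΔT} ⇒ r = 3

3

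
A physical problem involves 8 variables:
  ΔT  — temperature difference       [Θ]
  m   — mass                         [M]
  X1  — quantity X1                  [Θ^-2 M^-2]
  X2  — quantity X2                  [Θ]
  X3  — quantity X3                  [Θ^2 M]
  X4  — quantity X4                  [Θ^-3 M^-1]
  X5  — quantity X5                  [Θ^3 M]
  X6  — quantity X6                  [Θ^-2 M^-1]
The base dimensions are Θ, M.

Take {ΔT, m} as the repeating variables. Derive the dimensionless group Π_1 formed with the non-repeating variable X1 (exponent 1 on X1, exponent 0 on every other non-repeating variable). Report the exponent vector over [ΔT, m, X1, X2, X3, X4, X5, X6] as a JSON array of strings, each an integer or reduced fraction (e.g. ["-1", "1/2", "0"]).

["2", "2", "1", "0", "0", "0", "0", "0"]

Write exponents as rows Θ,M / cols ΔT,m,X1,X2,X3,X4,X5,X6:
  Θ: [ 1  0 -2  1  2 -3  3 -2]
  M: [ 0  1 -2  0  1 -1  1 -1]
Row reduction gives pivot columns ΔT,m; rank = 2
Pivot set = {ΔT,m}, free = {X1,X2,X3,X4,X5,X6}
RREF:
  r0: [   1    0   -2    1    2   -3    3   -2]
  r1: [   0    1   -2    0    1   -1    1   -1]
Fix exponent of X1 at 1, X2 at 0, X3 at 0, X4 at 0, X5 at 0, X6 at 0; solve each RREF row for its pivot's exponent:
  r0: exp(ΔT) + (-2)·1 = 0 ⇒ exp(ΔT) = 2
  r1: exp(m) + (-2)·1 = 0 ⇒ exp(m) = 2
Π_1 = ΔT^2 · m^2 · X1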